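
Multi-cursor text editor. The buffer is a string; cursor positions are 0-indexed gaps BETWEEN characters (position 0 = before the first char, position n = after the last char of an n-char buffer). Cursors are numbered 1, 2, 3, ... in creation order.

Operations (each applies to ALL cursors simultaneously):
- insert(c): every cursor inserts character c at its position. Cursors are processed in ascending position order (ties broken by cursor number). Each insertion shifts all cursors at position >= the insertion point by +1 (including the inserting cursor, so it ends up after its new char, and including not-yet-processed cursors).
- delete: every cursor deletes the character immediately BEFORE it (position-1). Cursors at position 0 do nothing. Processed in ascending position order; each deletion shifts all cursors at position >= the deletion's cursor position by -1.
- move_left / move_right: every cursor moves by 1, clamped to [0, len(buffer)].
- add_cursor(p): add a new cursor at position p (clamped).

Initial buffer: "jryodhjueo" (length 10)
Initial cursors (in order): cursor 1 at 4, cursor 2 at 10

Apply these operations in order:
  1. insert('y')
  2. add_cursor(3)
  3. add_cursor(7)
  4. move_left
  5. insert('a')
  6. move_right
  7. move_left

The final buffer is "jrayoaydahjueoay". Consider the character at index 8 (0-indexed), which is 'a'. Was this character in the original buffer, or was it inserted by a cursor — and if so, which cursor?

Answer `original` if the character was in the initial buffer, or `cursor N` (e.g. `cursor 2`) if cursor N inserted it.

After op 1 (insert('y')): buffer="jryoydhjueoy" (len 12), cursors c1@5 c2@12, authorship ....1......2
After op 2 (add_cursor(3)): buffer="jryoydhjueoy" (len 12), cursors c3@3 c1@5 c2@12, authorship ....1......2
After op 3 (add_cursor(7)): buffer="jryoydhjueoy" (len 12), cursors c3@3 c1@5 c4@7 c2@12, authorship ....1......2
After op 4 (move_left): buffer="jryoydhjueoy" (len 12), cursors c3@2 c1@4 c4@6 c2@11, authorship ....1......2
After op 5 (insert('a')): buffer="jrayoaydahjueoay" (len 16), cursors c3@3 c1@6 c4@9 c2@15, authorship ..3..11.4.....22
After op 6 (move_right): buffer="jrayoaydahjueoay" (len 16), cursors c3@4 c1@7 c4@10 c2@16, authorship ..3..11.4.....22
After op 7 (move_left): buffer="jrayoaydahjueoay" (len 16), cursors c3@3 c1@6 c4@9 c2@15, authorship ..3..11.4.....22
Authorship (.=original, N=cursor N): . . 3 . . 1 1 . 4 . . . . . 2 2
Index 8: author = 4

Answer: cursor 4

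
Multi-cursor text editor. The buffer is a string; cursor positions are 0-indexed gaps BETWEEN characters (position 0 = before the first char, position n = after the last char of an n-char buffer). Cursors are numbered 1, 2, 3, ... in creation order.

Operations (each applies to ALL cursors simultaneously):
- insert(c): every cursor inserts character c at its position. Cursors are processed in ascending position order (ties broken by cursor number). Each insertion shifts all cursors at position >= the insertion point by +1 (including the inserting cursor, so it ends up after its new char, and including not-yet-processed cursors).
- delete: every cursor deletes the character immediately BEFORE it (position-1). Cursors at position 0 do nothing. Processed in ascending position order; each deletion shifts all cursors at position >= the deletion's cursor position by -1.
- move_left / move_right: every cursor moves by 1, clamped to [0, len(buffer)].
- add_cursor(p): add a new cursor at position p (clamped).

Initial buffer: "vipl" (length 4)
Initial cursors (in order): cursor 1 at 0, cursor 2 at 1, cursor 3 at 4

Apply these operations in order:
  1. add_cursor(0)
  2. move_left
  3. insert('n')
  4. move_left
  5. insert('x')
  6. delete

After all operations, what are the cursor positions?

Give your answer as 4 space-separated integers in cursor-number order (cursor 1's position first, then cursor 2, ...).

After op 1 (add_cursor(0)): buffer="vipl" (len 4), cursors c1@0 c4@0 c2@1 c3@4, authorship ....
After op 2 (move_left): buffer="vipl" (len 4), cursors c1@0 c2@0 c4@0 c3@3, authorship ....
After op 3 (insert('n')): buffer="nnnvipnl" (len 8), cursors c1@3 c2@3 c4@3 c3@7, authorship 124...3.
After op 4 (move_left): buffer="nnnvipnl" (len 8), cursors c1@2 c2@2 c4@2 c3@6, authorship 124...3.
After op 5 (insert('x')): buffer="nnxxxnvipxnl" (len 12), cursors c1@5 c2@5 c4@5 c3@10, authorship 121244...33.
After op 6 (delete): buffer="nnnvipnl" (len 8), cursors c1@2 c2@2 c4@2 c3@6, authorship 124...3.

Answer: 2 2 6 2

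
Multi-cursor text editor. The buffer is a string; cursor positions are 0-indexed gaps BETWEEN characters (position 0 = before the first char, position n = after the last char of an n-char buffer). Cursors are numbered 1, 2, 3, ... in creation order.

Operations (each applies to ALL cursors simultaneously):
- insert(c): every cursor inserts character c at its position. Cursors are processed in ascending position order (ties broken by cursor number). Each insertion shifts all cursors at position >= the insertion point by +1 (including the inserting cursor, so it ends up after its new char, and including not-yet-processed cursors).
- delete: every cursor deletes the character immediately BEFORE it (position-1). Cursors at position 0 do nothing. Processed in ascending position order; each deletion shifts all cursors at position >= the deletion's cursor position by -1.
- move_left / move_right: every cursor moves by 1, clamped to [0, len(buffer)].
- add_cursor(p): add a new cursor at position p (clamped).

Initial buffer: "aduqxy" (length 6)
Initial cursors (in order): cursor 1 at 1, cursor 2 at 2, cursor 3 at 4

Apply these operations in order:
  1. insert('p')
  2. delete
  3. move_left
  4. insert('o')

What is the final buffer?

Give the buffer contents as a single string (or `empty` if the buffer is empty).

After op 1 (insert('p')): buffer="apdpuqpxy" (len 9), cursors c1@2 c2@4 c3@7, authorship .1.2..3..
After op 2 (delete): buffer="aduqxy" (len 6), cursors c1@1 c2@2 c3@4, authorship ......
After op 3 (move_left): buffer="aduqxy" (len 6), cursors c1@0 c2@1 c3@3, authorship ......
After op 4 (insert('o')): buffer="oaoduoqxy" (len 9), cursors c1@1 c2@3 c3@6, authorship 1.2..3...

Answer: oaoduoqxy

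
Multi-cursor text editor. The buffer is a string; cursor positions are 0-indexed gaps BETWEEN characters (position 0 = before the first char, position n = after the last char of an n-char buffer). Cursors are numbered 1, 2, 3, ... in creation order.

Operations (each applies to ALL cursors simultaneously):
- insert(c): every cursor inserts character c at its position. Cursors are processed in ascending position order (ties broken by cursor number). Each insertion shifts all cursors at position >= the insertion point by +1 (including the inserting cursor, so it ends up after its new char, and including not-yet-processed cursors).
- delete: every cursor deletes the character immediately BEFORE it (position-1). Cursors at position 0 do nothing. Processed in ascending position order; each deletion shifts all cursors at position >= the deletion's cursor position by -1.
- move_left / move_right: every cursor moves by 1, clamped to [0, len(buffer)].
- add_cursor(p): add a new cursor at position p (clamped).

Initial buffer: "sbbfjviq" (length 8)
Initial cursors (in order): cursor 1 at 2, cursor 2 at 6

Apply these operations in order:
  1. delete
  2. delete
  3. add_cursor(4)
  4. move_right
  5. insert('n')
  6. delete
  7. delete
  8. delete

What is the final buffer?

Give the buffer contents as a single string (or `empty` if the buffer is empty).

Answer: empty

Derivation:
After op 1 (delete): buffer="sbfjiq" (len 6), cursors c1@1 c2@4, authorship ......
After op 2 (delete): buffer="bfiq" (len 4), cursors c1@0 c2@2, authorship ....
After op 3 (add_cursor(4)): buffer="bfiq" (len 4), cursors c1@0 c2@2 c3@4, authorship ....
After op 4 (move_right): buffer="bfiq" (len 4), cursors c1@1 c2@3 c3@4, authorship ....
After op 5 (insert('n')): buffer="bnfinqn" (len 7), cursors c1@2 c2@5 c3@7, authorship .1..2.3
After op 6 (delete): buffer="bfiq" (len 4), cursors c1@1 c2@3 c3@4, authorship ....
After op 7 (delete): buffer="f" (len 1), cursors c1@0 c2@1 c3@1, authorship .
After op 8 (delete): buffer="" (len 0), cursors c1@0 c2@0 c3@0, authorship 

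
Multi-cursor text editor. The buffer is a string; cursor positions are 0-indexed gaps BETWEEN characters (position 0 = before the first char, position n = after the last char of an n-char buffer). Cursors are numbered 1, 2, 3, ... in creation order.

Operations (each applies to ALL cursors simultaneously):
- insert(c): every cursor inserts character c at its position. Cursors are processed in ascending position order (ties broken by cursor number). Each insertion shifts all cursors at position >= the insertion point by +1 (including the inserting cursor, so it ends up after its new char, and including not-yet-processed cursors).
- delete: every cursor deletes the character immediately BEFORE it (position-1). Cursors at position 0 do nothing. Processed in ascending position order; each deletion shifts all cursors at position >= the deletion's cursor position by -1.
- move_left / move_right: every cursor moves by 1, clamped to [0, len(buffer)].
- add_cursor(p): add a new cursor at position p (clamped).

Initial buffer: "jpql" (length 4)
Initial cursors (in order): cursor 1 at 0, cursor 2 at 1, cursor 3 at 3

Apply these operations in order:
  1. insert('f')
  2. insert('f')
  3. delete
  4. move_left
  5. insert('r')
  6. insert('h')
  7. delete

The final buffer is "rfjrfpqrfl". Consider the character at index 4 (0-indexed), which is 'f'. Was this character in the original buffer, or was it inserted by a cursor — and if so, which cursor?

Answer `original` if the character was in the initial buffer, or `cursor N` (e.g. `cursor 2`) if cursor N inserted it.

After op 1 (insert('f')): buffer="fjfpqfl" (len 7), cursors c1@1 c2@3 c3@6, authorship 1.2..3.
After op 2 (insert('f')): buffer="ffjffpqffl" (len 10), cursors c1@2 c2@5 c3@9, authorship 11.22..33.
After op 3 (delete): buffer="fjfpqfl" (len 7), cursors c1@1 c2@3 c3@6, authorship 1.2..3.
After op 4 (move_left): buffer="fjfpqfl" (len 7), cursors c1@0 c2@2 c3@5, authorship 1.2..3.
After op 5 (insert('r')): buffer="rfjrfpqrfl" (len 10), cursors c1@1 c2@4 c3@8, authorship 11.22..33.
After op 6 (insert('h')): buffer="rhfjrhfpqrhfl" (len 13), cursors c1@2 c2@6 c3@11, authorship 111.222..333.
After op 7 (delete): buffer="rfjrfpqrfl" (len 10), cursors c1@1 c2@4 c3@8, authorship 11.22..33.
Authorship (.=original, N=cursor N): 1 1 . 2 2 . . 3 3 .
Index 4: author = 2

Answer: cursor 2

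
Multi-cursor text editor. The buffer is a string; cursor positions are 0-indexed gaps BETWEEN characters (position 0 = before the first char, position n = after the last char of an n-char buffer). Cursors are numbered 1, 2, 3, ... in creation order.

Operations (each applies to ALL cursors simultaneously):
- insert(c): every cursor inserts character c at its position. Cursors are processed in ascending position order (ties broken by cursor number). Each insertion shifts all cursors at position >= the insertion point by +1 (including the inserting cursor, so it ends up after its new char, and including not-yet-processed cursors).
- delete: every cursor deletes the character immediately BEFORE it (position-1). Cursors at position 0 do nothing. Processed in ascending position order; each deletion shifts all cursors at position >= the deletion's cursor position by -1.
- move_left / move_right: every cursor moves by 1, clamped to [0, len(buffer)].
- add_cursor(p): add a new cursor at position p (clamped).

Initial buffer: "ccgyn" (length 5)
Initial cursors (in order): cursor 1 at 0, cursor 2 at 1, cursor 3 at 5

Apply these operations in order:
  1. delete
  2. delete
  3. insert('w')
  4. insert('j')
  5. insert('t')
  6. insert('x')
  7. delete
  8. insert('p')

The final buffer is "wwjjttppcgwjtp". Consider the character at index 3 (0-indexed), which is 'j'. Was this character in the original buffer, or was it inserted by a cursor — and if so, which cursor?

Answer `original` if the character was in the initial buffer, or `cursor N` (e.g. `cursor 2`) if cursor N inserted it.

Answer: cursor 2

Derivation:
After op 1 (delete): buffer="cgy" (len 3), cursors c1@0 c2@0 c3@3, authorship ...
After op 2 (delete): buffer="cg" (len 2), cursors c1@0 c2@0 c3@2, authorship ..
After op 3 (insert('w')): buffer="wwcgw" (len 5), cursors c1@2 c2@2 c3@5, authorship 12..3
After op 4 (insert('j')): buffer="wwjjcgwj" (len 8), cursors c1@4 c2@4 c3@8, authorship 1212..33
After op 5 (insert('t')): buffer="wwjjttcgwjt" (len 11), cursors c1@6 c2@6 c3@11, authorship 121212..333
After op 6 (insert('x')): buffer="wwjjttxxcgwjtx" (len 14), cursors c1@8 c2@8 c3@14, authorship 12121212..3333
After op 7 (delete): buffer="wwjjttcgwjt" (len 11), cursors c1@6 c2@6 c3@11, authorship 121212..333
After op 8 (insert('p')): buffer="wwjjttppcgwjtp" (len 14), cursors c1@8 c2@8 c3@14, authorship 12121212..3333
Authorship (.=original, N=cursor N): 1 2 1 2 1 2 1 2 . . 3 3 3 3
Index 3: author = 2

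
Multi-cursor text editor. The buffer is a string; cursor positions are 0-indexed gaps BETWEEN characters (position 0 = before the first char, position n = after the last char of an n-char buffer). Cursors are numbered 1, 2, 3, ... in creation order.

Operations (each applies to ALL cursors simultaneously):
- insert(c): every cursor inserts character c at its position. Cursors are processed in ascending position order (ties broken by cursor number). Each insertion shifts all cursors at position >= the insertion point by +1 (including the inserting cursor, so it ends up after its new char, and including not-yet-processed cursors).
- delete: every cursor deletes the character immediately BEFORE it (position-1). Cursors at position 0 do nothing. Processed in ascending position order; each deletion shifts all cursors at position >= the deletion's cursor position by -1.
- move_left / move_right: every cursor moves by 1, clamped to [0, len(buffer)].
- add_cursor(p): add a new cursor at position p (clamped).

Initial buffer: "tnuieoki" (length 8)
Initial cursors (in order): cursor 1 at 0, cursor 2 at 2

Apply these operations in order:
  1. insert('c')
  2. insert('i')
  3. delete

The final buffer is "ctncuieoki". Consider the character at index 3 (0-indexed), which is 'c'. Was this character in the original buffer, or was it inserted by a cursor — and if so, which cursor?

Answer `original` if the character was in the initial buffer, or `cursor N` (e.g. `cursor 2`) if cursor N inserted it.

Answer: cursor 2

Derivation:
After op 1 (insert('c')): buffer="ctncuieoki" (len 10), cursors c1@1 c2@4, authorship 1..2......
After op 2 (insert('i')): buffer="citnciuieoki" (len 12), cursors c1@2 c2@6, authorship 11..22......
After op 3 (delete): buffer="ctncuieoki" (len 10), cursors c1@1 c2@4, authorship 1..2......
Authorship (.=original, N=cursor N): 1 . . 2 . . . . . .
Index 3: author = 2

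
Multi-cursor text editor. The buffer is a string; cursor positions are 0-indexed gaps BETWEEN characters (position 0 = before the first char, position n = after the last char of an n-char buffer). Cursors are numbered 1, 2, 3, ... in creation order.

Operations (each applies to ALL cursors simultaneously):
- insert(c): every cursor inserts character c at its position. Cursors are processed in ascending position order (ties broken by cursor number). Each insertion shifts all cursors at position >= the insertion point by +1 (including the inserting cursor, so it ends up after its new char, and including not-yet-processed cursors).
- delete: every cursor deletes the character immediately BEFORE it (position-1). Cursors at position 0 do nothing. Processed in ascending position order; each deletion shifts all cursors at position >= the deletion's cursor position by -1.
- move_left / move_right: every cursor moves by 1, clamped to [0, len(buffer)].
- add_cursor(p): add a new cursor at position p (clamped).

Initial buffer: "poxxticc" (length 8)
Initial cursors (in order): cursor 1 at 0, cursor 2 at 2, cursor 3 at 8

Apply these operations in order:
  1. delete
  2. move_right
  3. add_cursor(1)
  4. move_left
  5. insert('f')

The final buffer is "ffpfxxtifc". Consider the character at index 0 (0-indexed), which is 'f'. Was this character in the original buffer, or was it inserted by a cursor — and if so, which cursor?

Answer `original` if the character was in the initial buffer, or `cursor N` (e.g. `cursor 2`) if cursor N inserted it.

Answer: cursor 1

Derivation:
After op 1 (delete): buffer="pxxtic" (len 6), cursors c1@0 c2@1 c3@6, authorship ......
After op 2 (move_right): buffer="pxxtic" (len 6), cursors c1@1 c2@2 c3@6, authorship ......
After op 3 (add_cursor(1)): buffer="pxxtic" (len 6), cursors c1@1 c4@1 c2@2 c3@6, authorship ......
After op 4 (move_left): buffer="pxxtic" (len 6), cursors c1@0 c4@0 c2@1 c3@5, authorship ......
After op 5 (insert('f')): buffer="ffpfxxtifc" (len 10), cursors c1@2 c4@2 c2@4 c3@9, authorship 14.2....3.
Authorship (.=original, N=cursor N): 1 4 . 2 . . . . 3 .
Index 0: author = 1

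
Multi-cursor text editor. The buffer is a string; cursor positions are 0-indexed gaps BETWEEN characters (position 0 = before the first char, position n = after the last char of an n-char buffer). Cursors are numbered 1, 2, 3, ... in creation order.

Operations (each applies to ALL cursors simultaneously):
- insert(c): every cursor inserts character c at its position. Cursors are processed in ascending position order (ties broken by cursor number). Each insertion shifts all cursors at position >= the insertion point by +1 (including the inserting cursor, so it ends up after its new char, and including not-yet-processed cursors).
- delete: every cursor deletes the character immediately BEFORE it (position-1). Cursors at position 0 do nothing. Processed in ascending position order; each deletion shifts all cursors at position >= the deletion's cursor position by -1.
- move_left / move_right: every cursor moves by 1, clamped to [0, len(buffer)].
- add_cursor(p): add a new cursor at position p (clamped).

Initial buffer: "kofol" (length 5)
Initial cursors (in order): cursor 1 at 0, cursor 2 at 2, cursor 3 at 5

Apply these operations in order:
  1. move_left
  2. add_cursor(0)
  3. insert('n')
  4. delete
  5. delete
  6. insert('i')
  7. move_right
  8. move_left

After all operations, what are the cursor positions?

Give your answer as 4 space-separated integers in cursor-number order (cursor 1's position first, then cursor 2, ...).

After op 1 (move_left): buffer="kofol" (len 5), cursors c1@0 c2@1 c3@4, authorship .....
After op 2 (add_cursor(0)): buffer="kofol" (len 5), cursors c1@0 c4@0 c2@1 c3@4, authorship .....
After op 3 (insert('n')): buffer="nnknofonl" (len 9), cursors c1@2 c4@2 c2@4 c3@8, authorship 14.2...3.
After op 4 (delete): buffer="kofol" (len 5), cursors c1@0 c4@0 c2@1 c3@4, authorship .....
After op 5 (delete): buffer="ofl" (len 3), cursors c1@0 c2@0 c4@0 c3@2, authorship ...
After op 6 (insert('i')): buffer="iiiofil" (len 7), cursors c1@3 c2@3 c4@3 c3@6, authorship 124..3.
After op 7 (move_right): buffer="iiiofil" (len 7), cursors c1@4 c2@4 c4@4 c3@7, authorship 124..3.
After op 8 (move_left): buffer="iiiofil" (len 7), cursors c1@3 c2@3 c4@3 c3@6, authorship 124..3.

Answer: 3 3 6 3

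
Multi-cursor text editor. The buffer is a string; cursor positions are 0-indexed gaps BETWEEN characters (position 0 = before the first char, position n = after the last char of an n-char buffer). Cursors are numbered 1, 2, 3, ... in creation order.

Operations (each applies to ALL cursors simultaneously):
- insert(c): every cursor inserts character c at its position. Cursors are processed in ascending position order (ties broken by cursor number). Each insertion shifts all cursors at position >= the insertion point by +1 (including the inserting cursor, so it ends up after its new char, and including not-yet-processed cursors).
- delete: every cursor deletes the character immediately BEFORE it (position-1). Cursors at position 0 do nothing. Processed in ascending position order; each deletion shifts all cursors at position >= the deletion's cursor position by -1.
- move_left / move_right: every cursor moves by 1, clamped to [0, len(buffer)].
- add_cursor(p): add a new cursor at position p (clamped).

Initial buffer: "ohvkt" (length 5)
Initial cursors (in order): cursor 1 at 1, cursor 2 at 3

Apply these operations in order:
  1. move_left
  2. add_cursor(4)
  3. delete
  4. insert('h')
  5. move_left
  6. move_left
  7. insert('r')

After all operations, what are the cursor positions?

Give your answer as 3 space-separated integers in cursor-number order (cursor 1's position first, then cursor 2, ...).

Answer: 1 3 6

Derivation:
After op 1 (move_left): buffer="ohvkt" (len 5), cursors c1@0 c2@2, authorship .....
After op 2 (add_cursor(4)): buffer="ohvkt" (len 5), cursors c1@0 c2@2 c3@4, authorship .....
After op 3 (delete): buffer="ovt" (len 3), cursors c1@0 c2@1 c3@2, authorship ...
After op 4 (insert('h')): buffer="hohvht" (len 6), cursors c1@1 c2@3 c3@5, authorship 1.2.3.
After op 5 (move_left): buffer="hohvht" (len 6), cursors c1@0 c2@2 c3@4, authorship 1.2.3.
After op 6 (move_left): buffer="hohvht" (len 6), cursors c1@0 c2@1 c3@3, authorship 1.2.3.
After op 7 (insert('r')): buffer="rhrohrvht" (len 9), cursors c1@1 c2@3 c3@6, authorship 112.23.3.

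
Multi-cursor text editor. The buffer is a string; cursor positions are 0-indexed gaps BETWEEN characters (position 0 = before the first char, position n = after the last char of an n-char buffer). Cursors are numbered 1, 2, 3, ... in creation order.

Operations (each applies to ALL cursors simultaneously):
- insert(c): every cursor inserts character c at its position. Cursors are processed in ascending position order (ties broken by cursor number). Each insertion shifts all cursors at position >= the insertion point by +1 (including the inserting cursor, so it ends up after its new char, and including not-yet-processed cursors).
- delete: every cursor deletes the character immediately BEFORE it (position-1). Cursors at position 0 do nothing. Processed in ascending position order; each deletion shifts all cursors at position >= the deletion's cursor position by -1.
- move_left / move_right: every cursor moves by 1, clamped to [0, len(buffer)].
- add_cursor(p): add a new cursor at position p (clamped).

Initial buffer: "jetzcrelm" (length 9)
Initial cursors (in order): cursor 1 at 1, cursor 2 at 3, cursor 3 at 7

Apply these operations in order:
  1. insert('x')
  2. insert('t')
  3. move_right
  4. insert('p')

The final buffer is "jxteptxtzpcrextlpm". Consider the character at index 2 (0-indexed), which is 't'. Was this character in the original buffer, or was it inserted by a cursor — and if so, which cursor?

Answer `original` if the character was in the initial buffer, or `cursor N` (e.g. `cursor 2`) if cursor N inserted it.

Answer: cursor 1

Derivation:
After op 1 (insert('x')): buffer="jxetxzcrexlm" (len 12), cursors c1@2 c2@5 c3@10, authorship .1..2....3..
After op 2 (insert('t')): buffer="jxtetxtzcrextlm" (len 15), cursors c1@3 c2@7 c3@13, authorship .11..22....33..
After op 3 (move_right): buffer="jxtetxtzcrextlm" (len 15), cursors c1@4 c2@8 c3@14, authorship .11..22....33..
After op 4 (insert('p')): buffer="jxteptxtzpcrextlpm" (len 18), cursors c1@5 c2@10 c3@17, authorship .11.1.22.2...33.3.
Authorship (.=original, N=cursor N): . 1 1 . 1 . 2 2 . 2 . . . 3 3 . 3 .
Index 2: author = 1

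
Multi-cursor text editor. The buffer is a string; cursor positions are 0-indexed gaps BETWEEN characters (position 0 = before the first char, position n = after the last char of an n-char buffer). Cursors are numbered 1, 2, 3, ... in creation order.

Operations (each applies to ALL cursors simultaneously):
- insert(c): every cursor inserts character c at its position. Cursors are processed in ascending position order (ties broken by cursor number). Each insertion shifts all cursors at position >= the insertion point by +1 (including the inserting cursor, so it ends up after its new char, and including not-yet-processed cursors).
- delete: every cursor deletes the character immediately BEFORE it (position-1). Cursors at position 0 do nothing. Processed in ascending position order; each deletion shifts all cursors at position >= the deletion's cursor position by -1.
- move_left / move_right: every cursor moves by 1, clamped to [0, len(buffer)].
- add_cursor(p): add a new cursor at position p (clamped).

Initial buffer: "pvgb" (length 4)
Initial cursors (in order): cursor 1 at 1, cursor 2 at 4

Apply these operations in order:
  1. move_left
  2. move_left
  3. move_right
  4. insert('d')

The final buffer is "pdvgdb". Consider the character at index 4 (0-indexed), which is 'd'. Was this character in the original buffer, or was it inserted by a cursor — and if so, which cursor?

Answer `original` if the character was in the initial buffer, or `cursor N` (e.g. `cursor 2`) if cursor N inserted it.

Answer: cursor 2

Derivation:
After op 1 (move_left): buffer="pvgb" (len 4), cursors c1@0 c2@3, authorship ....
After op 2 (move_left): buffer="pvgb" (len 4), cursors c1@0 c2@2, authorship ....
After op 3 (move_right): buffer="pvgb" (len 4), cursors c1@1 c2@3, authorship ....
After op 4 (insert('d')): buffer="pdvgdb" (len 6), cursors c1@2 c2@5, authorship .1..2.
Authorship (.=original, N=cursor N): . 1 . . 2 .
Index 4: author = 2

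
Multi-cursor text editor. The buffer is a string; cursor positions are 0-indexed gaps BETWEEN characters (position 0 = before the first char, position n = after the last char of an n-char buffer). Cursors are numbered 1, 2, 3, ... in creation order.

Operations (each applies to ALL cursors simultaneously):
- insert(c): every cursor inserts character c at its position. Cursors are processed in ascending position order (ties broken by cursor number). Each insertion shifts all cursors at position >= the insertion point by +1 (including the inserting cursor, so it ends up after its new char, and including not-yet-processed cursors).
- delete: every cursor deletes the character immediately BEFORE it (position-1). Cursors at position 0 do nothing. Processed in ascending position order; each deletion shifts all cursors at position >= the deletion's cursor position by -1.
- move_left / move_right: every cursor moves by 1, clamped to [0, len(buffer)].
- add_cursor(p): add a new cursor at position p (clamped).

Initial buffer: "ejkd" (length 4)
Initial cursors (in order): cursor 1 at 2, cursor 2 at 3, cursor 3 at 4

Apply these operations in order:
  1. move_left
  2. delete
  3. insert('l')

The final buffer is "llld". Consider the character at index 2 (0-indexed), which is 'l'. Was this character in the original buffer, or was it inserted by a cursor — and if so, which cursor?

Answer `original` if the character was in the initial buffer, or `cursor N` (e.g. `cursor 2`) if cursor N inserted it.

After op 1 (move_left): buffer="ejkd" (len 4), cursors c1@1 c2@2 c3@3, authorship ....
After op 2 (delete): buffer="d" (len 1), cursors c1@0 c2@0 c3@0, authorship .
After op 3 (insert('l')): buffer="llld" (len 4), cursors c1@3 c2@3 c3@3, authorship 123.
Authorship (.=original, N=cursor N): 1 2 3 .
Index 2: author = 3

Answer: cursor 3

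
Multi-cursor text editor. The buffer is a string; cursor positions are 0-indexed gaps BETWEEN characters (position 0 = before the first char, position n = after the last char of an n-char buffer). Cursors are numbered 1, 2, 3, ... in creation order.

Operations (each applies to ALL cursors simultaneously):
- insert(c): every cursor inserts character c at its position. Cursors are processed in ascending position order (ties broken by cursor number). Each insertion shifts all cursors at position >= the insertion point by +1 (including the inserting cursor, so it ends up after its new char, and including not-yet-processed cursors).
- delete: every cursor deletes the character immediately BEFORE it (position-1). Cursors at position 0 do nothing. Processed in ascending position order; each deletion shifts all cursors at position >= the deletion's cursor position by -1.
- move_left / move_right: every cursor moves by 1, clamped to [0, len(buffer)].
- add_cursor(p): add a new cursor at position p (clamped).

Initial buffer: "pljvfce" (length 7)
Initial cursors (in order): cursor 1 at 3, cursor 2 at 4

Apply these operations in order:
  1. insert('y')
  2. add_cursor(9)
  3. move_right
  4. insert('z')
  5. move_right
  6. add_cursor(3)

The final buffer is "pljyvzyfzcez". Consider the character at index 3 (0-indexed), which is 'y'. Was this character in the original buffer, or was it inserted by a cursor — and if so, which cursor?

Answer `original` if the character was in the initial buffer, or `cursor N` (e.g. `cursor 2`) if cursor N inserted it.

Answer: cursor 1

Derivation:
After op 1 (insert('y')): buffer="pljyvyfce" (len 9), cursors c1@4 c2@6, authorship ...1.2...
After op 2 (add_cursor(9)): buffer="pljyvyfce" (len 9), cursors c1@4 c2@6 c3@9, authorship ...1.2...
After op 3 (move_right): buffer="pljyvyfce" (len 9), cursors c1@5 c2@7 c3@9, authorship ...1.2...
After op 4 (insert('z')): buffer="pljyvzyfzcez" (len 12), cursors c1@6 c2@9 c3@12, authorship ...1.12.2..3
After op 5 (move_right): buffer="pljyvzyfzcez" (len 12), cursors c1@7 c2@10 c3@12, authorship ...1.12.2..3
After op 6 (add_cursor(3)): buffer="pljyvzyfzcez" (len 12), cursors c4@3 c1@7 c2@10 c3@12, authorship ...1.12.2..3
Authorship (.=original, N=cursor N): . . . 1 . 1 2 . 2 . . 3
Index 3: author = 1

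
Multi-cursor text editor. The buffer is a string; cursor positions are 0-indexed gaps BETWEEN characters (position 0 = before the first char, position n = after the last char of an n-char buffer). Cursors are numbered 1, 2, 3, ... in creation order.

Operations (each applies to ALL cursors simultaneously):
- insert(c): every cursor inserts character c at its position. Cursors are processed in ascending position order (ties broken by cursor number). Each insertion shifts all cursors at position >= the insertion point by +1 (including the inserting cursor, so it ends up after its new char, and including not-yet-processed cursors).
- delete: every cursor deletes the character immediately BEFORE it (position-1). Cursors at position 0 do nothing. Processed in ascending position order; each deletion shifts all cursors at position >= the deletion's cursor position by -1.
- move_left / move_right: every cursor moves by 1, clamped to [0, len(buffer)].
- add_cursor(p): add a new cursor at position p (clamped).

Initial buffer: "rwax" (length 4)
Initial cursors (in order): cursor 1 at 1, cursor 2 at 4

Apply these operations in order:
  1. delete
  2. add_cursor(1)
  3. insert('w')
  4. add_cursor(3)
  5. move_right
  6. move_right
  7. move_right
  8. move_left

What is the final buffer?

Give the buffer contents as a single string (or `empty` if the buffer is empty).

After op 1 (delete): buffer="wa" (len 2), cursors c1@0 c2@2, authorship ..
After op 2 (add_cursor(1)): buffer="wa" (len 2), cursors c1@0 c3@1 c2@2, authorship ..
After op 3 (insert('w')): buffer="wwwaw" (len 5), cursors c1@1 c3@3 c2@5, authorship 1.3.2
After op 4 (add_cursor(3)): buffer="wwwaw" (len 5), cursors c1@1 c3@3 c4@3 c2@5, authorship 1.3.2
After op 5 (move_right): buffer="wwwaw" (len 5), cursors c1@2 c3@4 c4@4 c2@5, authorship 1.3.2
After op 6 (move_right): buffer="wwwaw" (len 5), cursors c1@3 c2@5 c3@5 c4@5, authorship 1.3.2
After op 7 (move_right): buffer="wwwaw" (len 5), cursors c1@4 c2@5 c3@5 c4@5, authorship 1.3.2
After op 8 (move_left): buffer="wwwaw" (len 5), cursors c1@3 c2@4 c3@4 c4@4, authorship 1.3.2

Answer: wwwaw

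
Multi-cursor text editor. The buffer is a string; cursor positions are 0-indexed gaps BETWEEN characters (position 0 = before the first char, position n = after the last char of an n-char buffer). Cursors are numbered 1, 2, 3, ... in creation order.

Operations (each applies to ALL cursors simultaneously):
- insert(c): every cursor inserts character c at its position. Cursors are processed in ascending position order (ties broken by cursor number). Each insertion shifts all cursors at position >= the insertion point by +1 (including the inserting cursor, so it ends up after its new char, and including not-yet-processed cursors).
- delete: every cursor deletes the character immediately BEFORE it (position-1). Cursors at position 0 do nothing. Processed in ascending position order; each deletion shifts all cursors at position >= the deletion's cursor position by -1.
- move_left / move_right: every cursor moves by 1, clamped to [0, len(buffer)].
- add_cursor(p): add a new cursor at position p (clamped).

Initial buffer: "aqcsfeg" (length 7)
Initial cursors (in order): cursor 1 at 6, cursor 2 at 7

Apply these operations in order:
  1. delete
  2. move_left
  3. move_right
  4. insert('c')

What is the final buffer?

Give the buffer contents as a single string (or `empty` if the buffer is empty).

Answer: aqcsfcc

Derivation:
After op 1 (delete): buffer="aqcsf" (len 5), cursors c1@5 c2@5, authorship .....
After op 2 (move_left): buffer="aqcsf" (len 5), cursors c1@4 c2@4, authorship .....
After op 3 (move_right): buffer="aqcsf" (len 5), cursors c1@5 c2@5, authorship .....
After op 4 (insert('c')): buffer="aqcsfcc" (len 7), cursors c1@7 c2@7, authorship .....12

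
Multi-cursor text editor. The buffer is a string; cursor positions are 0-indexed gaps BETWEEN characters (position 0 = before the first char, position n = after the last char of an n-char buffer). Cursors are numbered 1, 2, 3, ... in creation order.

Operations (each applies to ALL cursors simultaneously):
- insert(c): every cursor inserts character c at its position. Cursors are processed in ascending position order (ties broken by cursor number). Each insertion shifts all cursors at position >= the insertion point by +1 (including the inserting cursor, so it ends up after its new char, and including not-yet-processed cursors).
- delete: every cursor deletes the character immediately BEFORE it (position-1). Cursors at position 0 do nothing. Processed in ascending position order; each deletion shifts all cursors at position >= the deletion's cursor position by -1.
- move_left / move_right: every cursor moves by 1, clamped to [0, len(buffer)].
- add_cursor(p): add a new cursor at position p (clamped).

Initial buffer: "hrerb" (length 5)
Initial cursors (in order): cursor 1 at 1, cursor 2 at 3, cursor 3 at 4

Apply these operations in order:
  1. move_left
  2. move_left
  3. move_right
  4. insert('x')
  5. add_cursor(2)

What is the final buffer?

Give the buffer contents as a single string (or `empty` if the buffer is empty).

Answer: hxrxexrb

Derivation:
After op 1 (move_left): buffer="hrerb" (len 5), cursors c1@0 c2@2 c3@3, authorship .....
After op 2 (move_left): buffer="hrerb" (len 5), cursors c1@0 c2@1 c3@2, authorship .....
After op 3 (move_right): buffer="hrerb" (len 5), cursors c1@1 c2@2 c3@3, authorship .....
After op 4 (insert('x')): buffer="hxrxexrb" (len 8), cursors c1@2 c2@4 c3@6, authorship .1.2.3..
After op 5 (add_cursor(2)): buffer="hxrxexrb" (len 8), cursors c1@2 c4@2 c2@4 c3@6, authorship .1.2.3..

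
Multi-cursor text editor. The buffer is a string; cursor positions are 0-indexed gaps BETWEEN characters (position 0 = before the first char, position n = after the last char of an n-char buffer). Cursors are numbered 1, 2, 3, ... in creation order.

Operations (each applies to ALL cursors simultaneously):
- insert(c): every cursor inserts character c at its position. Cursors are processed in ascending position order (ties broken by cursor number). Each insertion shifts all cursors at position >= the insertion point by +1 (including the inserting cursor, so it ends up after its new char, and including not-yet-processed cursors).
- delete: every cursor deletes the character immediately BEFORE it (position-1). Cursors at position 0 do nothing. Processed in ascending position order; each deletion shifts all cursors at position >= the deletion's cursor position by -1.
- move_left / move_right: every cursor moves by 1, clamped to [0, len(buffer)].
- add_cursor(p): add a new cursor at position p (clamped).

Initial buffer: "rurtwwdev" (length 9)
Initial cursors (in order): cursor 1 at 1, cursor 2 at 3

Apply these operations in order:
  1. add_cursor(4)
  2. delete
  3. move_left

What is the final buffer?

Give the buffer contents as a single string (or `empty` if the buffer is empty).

Answer: uwwdev

Derivation:
After op 1 (add_cursor(4)): buffer="rurtwwdev" (len 9), cursors c1@1 c2@3 c3@4, authorship .........
After op 2 (delete): buffer="uwwdev" (len 6), cursors c1@0 c2@1 c3@1, authorship ......
After op 3 (move_left): buffer="uwwdev" (len 6), cursors c1@0 c2@0 c3@0, authorship ......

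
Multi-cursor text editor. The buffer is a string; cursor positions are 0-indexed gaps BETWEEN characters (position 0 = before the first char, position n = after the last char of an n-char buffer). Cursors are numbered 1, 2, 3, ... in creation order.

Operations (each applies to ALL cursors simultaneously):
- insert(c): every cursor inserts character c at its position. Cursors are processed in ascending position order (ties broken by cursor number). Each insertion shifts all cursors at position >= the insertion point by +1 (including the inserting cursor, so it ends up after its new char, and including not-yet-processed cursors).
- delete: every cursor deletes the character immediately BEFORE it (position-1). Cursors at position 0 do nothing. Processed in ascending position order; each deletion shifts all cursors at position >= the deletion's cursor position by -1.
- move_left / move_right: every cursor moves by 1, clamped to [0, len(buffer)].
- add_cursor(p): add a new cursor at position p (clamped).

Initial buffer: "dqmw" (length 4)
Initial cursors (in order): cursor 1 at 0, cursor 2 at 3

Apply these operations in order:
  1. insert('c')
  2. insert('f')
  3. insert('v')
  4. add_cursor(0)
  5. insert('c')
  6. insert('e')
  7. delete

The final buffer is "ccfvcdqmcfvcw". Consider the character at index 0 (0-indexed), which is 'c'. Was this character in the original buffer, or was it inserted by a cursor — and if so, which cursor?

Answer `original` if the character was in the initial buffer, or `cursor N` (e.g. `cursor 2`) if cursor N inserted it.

After op 1 (insert('c')): buffer="cdqmcw" (len 6), cursors c1@1 c2@5, authorship 1...2.
After op 2 (insert('f')): buffer="cfdqmcfw" (len 8), cursors c1@2 c2@7, authorship 11...22.
After op 3 (insert('v')): buffer="cfvdqmcfvw" (len 10), cursors c1@3 c2@9, authorship 111...222.
After op 4 (add_cursor(0)): buffer="cfvdqmcfvw" (len 10), cursors c3@0 c1@3 c2@9, authorship 111...222.
After op 5 (insert('c')): buffer="ccfvcdqmcfvcw" (len 13), cursors c3@1 c1@5 c2@12, authorship 31111...2222.
After op 6 (insert('e')): buffer="cecfvcedqmcfvcew" (len 16), cursors c3@2 c1@7 c2@15, authorship 3311111...22222.
After op 7 (delete): buffer="ccfvcdqmcfvcw" (len 13), cursors c3@1 c1@5 c2@12, authorship 31111...2222.
Authorship (.=original, N=cursor N): 3 1 1 1 1 . . . 2 2 2 2 .
Index 0: author = 3

Answer: cursor 3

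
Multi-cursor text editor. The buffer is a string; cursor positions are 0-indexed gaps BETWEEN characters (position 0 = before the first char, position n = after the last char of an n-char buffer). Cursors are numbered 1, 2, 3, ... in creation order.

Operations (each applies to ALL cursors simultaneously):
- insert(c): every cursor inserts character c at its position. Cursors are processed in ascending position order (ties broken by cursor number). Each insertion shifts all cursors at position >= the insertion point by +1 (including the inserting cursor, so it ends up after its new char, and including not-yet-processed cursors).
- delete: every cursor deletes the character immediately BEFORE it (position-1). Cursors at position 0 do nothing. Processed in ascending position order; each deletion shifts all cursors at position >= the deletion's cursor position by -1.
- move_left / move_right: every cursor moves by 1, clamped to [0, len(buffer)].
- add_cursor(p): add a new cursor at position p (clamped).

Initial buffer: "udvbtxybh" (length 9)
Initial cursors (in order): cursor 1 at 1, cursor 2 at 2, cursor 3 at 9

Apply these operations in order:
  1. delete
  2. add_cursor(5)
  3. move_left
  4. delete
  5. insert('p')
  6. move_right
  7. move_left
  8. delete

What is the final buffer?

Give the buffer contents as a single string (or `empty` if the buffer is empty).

After op 1 (delete): buffer="vbtxyb" (len 6), cursors c1@0 c2@0 c3@6, authorship ......
After op 2 (add_cursor(5)): buffer="vbtxyb" (len 6), cursors c1@0 c2@0 c4@5 c3@6, authorship ......
After op 3 (move_left): buffer="vbtxyb" (len 6), cursors c1@0 c2@0 c4@4 c3@5, authorship ......
After op 4 (delete): buffer="vbtb" (len 4), cursors c1@0 c2@0 c3@3 c4@3, authorship ....
After op 5 (insert('p')): buffer="ppvbtppb" (len 8), cursors c1@2 c2@2 c3@7 c4@7, authorship 12...34.
After op 6 (move_right): buffer="ppvbtppb" (len 8), cursors c1@3 c2@3 c3@8 c4@8, authorship 12...34.
After op 7 (move_left): buffer="ppvbtppb" (len 8), cursors c1@2 c2@2 c3@7 c4@7, authorship 12...34.
After op 8 (delete): buffer="vbtb" (len 4), cursors c1@0 c2@0 c3@3 c4@3, authorship ....

Answer: vbtb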